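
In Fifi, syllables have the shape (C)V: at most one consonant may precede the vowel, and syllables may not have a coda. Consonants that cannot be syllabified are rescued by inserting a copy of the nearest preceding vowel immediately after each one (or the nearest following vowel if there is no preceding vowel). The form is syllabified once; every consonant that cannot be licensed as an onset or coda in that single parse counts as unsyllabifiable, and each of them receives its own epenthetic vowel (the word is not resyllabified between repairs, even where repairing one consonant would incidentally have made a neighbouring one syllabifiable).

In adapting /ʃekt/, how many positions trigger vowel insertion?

The unsyllabifiable consonants are /k/, /t/; each receives one epenthetic vowel.

2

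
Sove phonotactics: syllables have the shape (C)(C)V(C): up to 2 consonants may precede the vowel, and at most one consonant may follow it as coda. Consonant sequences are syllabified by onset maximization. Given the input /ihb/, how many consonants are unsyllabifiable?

Under (C)(C)V(C), the unsyllabifiable consonants are /b/ (at most one coda consonant is licensed; onsets may contain at most 2 consonants).

1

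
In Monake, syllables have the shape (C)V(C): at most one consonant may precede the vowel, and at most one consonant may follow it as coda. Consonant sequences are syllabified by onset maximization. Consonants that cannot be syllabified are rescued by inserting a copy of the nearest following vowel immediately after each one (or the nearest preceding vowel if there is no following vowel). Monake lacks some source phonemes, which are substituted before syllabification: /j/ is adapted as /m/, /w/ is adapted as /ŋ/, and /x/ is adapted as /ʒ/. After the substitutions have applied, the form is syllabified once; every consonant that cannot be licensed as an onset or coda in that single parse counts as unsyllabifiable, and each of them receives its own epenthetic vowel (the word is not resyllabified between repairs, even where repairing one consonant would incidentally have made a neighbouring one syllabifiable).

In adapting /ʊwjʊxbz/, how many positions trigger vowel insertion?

After substitution the input is /ʊŋmʊʒbz/.
The unsyllabifiable consonants are /b/, /z/; each receives one epenthetic vowel.

2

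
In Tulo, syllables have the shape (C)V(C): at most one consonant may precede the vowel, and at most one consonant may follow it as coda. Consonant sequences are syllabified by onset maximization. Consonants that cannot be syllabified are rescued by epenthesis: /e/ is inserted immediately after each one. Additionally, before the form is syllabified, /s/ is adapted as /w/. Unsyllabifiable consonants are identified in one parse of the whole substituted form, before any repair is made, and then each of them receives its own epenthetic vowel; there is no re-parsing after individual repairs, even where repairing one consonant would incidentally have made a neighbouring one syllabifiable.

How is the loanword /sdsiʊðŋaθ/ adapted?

Substitution: /s/ → /w/, giving /wdwiʊðŋaθ/.
The consonants /w/, /d/ cannot be parsed into a legal (C)V(C) syllable (at most one coda consonant is licensed; onsets are limited to one consonant).
Each unlicensed consonant becomes the onset of a new syllable: /w/ → /we/, /d/ → /de/.

wedewiʊðŋaθ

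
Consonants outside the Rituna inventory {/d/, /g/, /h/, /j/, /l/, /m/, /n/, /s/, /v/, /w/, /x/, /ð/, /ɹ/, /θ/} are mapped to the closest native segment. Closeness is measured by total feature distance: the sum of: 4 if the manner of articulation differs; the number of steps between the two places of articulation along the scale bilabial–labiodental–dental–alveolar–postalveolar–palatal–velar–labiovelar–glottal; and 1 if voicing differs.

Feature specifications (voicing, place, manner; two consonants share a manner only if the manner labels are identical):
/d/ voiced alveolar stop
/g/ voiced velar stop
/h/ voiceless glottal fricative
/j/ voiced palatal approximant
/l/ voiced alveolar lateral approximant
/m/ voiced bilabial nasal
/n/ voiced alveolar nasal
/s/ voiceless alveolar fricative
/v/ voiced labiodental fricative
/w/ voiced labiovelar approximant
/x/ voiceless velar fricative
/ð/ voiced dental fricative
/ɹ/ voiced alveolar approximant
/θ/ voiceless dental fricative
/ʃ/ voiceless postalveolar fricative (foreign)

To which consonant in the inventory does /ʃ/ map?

s

/s/ is closest: same manner (fricative), place distance 1 (postalveolar→alveolar), same voicing; total 1. Next closest is /x/ at distance 2.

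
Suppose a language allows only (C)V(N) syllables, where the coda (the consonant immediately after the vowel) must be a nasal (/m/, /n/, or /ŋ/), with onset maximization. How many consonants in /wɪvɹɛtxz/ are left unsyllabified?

4

Syllabifying with onset maximization leaves /v/, /t/, /x/, /z/ stranded (only a nasal (/m/, /n/, or /ŋ/) is licensed in coda position; onsets are limited to one consonant).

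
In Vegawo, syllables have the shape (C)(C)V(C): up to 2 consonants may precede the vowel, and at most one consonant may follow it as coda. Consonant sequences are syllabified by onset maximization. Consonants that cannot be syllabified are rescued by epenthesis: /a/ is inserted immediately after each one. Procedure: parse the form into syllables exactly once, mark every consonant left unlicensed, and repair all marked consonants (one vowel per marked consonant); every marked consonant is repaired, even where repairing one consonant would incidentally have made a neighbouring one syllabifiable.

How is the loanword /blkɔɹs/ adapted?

Syllabifying with onset maximization leaves /b/, /s/ stranded (at most one coda consonant is licensed; onsets may contain at most 2 consonants).
Inserting the epenthetic vowel yields /b/ → /ba/, /s/ → /sa/.

balkɔɹsa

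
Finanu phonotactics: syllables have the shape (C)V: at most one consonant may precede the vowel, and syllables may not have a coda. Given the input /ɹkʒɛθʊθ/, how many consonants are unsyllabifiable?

3

Under (C)V, the unsyllabifiable consonants are /ɹ/, /k/, /θ/ (no codas are permitted; onsets are limited to one consonant).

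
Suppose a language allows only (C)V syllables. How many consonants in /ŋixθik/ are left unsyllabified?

Syllabifying with onset maximization leaves /x/, /k/ stranded (no codas are permitted; onsets are limited to one consonant).

2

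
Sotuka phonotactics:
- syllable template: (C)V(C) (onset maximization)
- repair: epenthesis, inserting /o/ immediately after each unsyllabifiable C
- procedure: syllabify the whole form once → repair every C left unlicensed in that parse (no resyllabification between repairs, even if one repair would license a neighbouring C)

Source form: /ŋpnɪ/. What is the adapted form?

Syllabifying with onset maximization leaves /ŋ/, /p/ stranded (at most one coda consonant is licensed; onsets are limited to one consonant).
Inserting the epenthetic vowel yields /ŋ/ → /ŋo/, /p/ → /po/.

ŋoponɪ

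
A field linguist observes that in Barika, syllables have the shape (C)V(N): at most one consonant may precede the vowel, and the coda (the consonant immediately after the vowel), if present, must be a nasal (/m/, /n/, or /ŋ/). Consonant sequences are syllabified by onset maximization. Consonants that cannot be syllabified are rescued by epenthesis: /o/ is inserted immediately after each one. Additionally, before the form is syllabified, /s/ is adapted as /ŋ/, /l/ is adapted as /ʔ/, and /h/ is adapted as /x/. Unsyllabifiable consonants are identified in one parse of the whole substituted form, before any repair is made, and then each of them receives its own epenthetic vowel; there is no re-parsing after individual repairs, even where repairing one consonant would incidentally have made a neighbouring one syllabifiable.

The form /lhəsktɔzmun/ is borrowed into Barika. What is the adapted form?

ʔoxəŋkotɔzomun

Substitution: /l/ → /ʔ/, /h/ → /x/, /s/ → /ŋ/, giving /ʔxəŋktɔzmun/.
Under (C)V(N), the unsyllabifiable consonants are /ʔ/, /k/, /z/ (only a nasal (/m/, /n/, or /ŋ/) is licensed in coda position; onsets are limited to one consonant).
Inserting the epenthetic vowel yields /ʔ/ → /ʔo/, /k/ → /ko/, /z/ → /zo/.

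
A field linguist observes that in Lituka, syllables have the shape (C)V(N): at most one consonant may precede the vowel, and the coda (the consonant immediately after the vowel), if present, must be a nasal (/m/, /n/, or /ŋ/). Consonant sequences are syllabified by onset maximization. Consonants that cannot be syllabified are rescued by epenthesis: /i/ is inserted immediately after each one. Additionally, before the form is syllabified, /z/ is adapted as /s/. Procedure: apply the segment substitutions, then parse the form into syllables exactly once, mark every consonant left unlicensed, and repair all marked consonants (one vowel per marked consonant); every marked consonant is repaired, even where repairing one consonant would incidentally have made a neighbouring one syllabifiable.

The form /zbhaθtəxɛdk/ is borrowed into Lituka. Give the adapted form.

Substitution: /z/ → /s/, giving /sbhaθtəxɛdk/.
Syllabifying with onset maximization leaves /s/, /b/, /θ/, /d/, /k/ stranded (only a nasal (/m/, /n/, or /ŋ/) is licensed in coda position; onsets are limited to one consonant).
Inserting the epenthetic vowel yields /s/ → /si/, /b/ → /bi/, /θ/ → /θi/, /d/ → /di/, /k/ → /ki/.

sibihaθitəxɛdiki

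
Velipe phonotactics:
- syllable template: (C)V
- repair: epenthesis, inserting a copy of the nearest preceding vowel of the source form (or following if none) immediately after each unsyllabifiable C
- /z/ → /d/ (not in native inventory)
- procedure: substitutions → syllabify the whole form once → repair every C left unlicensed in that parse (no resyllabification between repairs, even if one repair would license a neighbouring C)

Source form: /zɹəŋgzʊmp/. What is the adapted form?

dəɹəŋəgədʊmʊpʊ

Substitution: /z/ → /d/, giving /dɹəŋgdʊmp/.
The consonants /d/, /ŋ/, /g/, /m/, /p/ cannot be parsed into a legal (C)V syllable (no codas are permitted; onsets are limited to one consonant).
Epenthesis after each stranded consonant: /d/ → /də/, /ŋ/ → /ŋə/, /g/ → /gə/, /m/ → /mʊ/, /p/ → /pʊ/.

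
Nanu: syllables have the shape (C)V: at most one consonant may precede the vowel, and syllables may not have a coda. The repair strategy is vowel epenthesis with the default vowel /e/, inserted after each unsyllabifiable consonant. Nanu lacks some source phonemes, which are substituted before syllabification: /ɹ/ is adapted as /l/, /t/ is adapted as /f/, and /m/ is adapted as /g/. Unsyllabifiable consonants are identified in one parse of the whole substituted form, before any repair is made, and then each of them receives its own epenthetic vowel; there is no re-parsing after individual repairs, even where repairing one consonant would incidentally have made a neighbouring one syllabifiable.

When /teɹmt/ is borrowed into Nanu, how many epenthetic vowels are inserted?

3

After substitution the input is /felgf/.
The unsyllabifiable consonants are /l/, /g/, /f/; each receives one epenthetic vowel.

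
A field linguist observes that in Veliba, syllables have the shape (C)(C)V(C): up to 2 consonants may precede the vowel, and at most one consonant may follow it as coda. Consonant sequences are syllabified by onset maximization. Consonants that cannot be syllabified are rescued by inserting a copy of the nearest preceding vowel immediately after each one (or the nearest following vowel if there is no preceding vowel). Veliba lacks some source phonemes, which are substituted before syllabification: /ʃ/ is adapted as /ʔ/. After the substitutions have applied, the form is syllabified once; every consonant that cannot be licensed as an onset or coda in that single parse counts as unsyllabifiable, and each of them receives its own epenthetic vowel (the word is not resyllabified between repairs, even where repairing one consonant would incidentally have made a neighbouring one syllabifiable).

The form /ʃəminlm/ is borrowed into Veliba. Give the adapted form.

ʔəminlimi

Substitution: /ʃ/ → /ʔ/, giving /ʔəminlm/.
Syllabifying with onset maximization leaves /l/, /m/ stranded (at most one coda consonant is licensed; onsets may contain at most 2 consonants).
Each unlicensed consonant becomes the onset of a new syllable: /l/ → /li/, /m/ → /mi/.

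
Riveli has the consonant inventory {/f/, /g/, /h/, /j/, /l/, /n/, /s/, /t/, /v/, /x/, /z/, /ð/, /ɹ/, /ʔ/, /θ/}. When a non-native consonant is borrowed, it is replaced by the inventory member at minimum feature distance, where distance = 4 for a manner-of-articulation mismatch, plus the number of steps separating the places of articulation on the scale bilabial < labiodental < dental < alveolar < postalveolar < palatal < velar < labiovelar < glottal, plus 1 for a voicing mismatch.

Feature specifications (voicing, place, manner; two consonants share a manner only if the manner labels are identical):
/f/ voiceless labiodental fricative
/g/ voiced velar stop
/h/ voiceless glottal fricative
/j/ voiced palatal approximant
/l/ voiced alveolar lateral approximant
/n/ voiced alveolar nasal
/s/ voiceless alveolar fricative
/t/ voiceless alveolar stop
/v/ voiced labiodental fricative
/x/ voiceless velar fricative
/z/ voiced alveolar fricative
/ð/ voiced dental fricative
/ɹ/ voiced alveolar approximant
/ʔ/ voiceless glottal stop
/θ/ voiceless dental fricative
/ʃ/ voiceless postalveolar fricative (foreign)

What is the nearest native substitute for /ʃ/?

/s/ is closest: same manner (fricative), place distance 1 (postalveolar→alveolar), same voicing; total 1. Next closest is /x/ at distance 2.

s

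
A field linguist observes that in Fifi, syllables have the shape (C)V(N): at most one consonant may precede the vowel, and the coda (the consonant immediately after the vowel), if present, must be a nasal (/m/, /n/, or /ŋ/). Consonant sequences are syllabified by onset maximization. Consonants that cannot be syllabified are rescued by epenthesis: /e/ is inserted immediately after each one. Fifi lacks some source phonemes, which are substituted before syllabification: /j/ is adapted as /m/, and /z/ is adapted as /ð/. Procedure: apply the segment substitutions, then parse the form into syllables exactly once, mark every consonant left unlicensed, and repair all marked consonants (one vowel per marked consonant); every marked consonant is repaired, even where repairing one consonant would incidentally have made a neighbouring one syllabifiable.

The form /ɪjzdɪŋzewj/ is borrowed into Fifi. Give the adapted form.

ɪmðedɪŋðeweme

Substitution: /j/ → /m/, /z/ → /ð/, giving /ɪmðdɪŋðewm/.
The consonants /ð/, /w/, /m/ cannot be parsed into a legal (C)V(N) syllable (only a nasal (/m/, /n/, or /ŋ/) is licensed in coda position; onsets are limited to one consonant).
Each unlicensed consonant becomes the onset of a new syllable: /ð/ → /ðe/, /w/ → /we/, /m/ → /me/.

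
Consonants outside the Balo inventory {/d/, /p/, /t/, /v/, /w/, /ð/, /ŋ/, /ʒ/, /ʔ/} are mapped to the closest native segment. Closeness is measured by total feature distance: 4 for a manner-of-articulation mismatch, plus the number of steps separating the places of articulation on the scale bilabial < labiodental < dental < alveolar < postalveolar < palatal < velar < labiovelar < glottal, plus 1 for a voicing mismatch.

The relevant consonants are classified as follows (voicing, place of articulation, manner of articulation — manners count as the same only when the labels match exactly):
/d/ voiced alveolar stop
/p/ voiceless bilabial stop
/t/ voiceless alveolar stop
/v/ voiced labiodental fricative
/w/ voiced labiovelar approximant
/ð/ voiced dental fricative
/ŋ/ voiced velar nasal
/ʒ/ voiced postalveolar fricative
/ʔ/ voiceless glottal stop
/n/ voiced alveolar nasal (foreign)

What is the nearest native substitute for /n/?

ŋ

/ŋ/ is closest: same manner (nasal), place distance 3 (alveolar→velar), same voicing; total 3. Next closest is /d/ at distance 4.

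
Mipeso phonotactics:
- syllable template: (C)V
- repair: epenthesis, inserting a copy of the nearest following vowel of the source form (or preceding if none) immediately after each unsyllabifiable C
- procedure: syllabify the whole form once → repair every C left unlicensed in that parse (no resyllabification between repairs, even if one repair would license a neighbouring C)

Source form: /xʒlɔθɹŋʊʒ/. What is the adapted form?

xɔʒɔlɔθʊɹʊŋʊʒʊ

Syllabifying with onset maximization leaves /x/, /ʒ/, /θ/, /ɹ/, /ʒ/ stranded (no codas are permitted; onsets are limited to one consonant).
Inserting the epenthetic vowel yields /x/ → /xɔ/, /ʒ/ → /ʒɔ/, /θ/ → /θʊ/, /ɹ/ → /ɹʊ/, /ʒ/ → /ʒʊ/.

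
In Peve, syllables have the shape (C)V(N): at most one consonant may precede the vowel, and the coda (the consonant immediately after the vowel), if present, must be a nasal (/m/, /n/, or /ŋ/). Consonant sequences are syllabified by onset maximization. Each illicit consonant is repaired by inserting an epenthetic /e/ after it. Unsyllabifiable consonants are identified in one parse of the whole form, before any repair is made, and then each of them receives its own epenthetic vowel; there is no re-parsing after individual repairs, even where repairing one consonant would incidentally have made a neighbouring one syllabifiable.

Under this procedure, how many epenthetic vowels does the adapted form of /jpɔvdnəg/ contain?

The unsyllabifiable consonants are /j/, /v/, /d/, /g/; each receives one epenthetic vowel.

4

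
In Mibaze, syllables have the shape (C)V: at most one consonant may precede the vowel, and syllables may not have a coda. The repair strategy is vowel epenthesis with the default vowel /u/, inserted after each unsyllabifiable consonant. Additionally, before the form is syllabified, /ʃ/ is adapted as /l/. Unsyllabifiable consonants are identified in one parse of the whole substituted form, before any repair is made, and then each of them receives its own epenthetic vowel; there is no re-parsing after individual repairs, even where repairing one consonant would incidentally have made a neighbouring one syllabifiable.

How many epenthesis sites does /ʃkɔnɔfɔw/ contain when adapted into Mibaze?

After substitution the input is /lkɔnɔfɔw/.
The unsyllabifiable consonants are /l/, /w/; each receives one epenthetic vowel.

2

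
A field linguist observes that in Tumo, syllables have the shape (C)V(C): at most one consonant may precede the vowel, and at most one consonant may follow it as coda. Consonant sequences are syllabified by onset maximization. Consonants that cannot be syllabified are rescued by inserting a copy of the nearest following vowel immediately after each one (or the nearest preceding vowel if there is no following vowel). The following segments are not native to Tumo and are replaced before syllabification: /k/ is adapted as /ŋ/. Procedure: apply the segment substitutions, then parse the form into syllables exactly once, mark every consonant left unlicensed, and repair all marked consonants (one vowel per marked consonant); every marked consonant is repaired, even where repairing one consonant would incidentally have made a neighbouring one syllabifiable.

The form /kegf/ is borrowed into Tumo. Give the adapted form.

ŋegfe

Substitution: /k/ → /ŋ/, giving /ŋegf/.
Syllabifying with onset maximization leaves /f/ stranded (at most one coda consonant is licensed; onsets are limited to one consonant).
Inserting the epenthetic vowel yields /f/ → /fe/.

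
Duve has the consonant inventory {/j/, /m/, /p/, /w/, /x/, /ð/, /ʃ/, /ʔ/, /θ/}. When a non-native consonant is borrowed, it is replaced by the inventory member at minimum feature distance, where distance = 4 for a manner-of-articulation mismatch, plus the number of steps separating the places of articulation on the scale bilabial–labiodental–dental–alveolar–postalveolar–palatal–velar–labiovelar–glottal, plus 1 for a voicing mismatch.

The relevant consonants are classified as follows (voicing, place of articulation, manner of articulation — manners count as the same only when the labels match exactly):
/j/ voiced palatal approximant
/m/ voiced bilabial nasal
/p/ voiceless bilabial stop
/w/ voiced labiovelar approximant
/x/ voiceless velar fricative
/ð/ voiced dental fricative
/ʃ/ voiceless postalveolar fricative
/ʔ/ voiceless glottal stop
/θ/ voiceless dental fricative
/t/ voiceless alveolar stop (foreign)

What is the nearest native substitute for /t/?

p

/p/ is closest: same manner (stop), place distance 3 (alveolar→bilabial), same voicing; total 3. Next closest is /ʃ/ at distance 5.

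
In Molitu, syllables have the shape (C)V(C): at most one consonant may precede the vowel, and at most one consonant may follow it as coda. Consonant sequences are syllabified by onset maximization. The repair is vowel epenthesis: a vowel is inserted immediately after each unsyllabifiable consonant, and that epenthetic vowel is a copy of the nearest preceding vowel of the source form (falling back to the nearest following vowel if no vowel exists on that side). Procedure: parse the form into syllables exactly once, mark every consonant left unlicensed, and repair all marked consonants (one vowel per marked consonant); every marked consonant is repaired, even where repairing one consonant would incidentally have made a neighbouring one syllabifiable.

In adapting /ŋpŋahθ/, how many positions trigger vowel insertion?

The unsyllabifiable consonants are /ŋ/, /p/, /θ/; each receives one epenthetic vowel.

3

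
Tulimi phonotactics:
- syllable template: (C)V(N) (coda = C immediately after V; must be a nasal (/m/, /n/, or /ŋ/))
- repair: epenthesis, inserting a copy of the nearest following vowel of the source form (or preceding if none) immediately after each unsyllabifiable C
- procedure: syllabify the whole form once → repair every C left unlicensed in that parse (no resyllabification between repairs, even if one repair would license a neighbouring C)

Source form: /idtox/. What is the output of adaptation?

idotoxo

Syllabifying with onset maximization leaves /d/, /x/ stranded (only a nasal (/m/, /n/, or /ŋ/) is licensed in coda position; onsets are limited to one consonant).
Epenthesis after each stranded consonant: /d/ → /do/, /x/ → /xo/.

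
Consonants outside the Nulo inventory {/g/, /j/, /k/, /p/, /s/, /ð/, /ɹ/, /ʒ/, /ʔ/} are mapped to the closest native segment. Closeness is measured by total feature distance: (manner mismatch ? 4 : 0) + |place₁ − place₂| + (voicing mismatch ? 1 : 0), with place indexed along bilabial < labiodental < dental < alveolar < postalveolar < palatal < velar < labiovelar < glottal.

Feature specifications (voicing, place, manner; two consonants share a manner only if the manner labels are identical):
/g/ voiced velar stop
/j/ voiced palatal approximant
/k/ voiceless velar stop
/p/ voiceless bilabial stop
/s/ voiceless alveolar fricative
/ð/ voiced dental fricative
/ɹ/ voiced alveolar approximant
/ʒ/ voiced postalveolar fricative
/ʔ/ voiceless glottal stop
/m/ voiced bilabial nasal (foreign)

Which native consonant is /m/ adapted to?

p

/p/ is closest: manner differs (nasal→stop, +4), place distance 0 (bilabial→bilabial), voicing differs (+1); total 5. Next closest is /ð/ at distance 6.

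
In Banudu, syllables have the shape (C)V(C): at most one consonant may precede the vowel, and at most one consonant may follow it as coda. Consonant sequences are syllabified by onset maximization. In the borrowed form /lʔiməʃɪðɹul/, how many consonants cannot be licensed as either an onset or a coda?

The consonants /l/ cannot be parsed into a legal (C)V(C) syllable (at most one coda consonant is licensed; onsets are limited to one consonant).

1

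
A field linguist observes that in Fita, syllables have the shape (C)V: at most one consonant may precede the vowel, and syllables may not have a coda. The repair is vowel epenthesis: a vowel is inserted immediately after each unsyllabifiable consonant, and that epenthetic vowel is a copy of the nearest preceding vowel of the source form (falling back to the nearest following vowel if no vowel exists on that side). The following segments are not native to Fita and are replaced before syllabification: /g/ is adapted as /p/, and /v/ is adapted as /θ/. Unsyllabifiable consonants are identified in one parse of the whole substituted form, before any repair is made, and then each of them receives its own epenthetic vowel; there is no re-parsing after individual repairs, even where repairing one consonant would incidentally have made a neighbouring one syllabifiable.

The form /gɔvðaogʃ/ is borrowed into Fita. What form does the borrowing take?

Substitution: /g/ → /p/, /v/ → /θ/, giving /pɔθðaopʃ/.
Under (C)V, the unsyllabifiable consonants are /θ/, /p/, /ʃ/ (no codas are permitted; onsets are limited to one consonant).
Inserting the epenthetic vowel yields /θ/ → /θɔ/, /p/ → /po/, /ʃ/ → /ʃo/.

pɔθɔðaopoʃo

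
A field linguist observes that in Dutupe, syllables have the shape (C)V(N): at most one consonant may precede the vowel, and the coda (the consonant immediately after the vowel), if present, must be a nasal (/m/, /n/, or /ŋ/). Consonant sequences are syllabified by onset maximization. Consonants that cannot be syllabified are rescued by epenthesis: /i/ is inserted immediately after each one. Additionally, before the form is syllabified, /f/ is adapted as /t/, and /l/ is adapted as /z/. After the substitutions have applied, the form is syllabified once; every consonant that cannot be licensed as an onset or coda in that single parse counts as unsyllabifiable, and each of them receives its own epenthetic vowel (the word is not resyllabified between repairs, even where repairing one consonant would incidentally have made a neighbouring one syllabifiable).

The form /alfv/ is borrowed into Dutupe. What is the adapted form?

Substitution: /l/ → /z/, /f/ → /t/, giving /aztv/.
The consonants /z/, /t/, /v/ cannot be parsed into a legal (C)V(N) syllable (only a nasal (/m/, /n/, or /ŋ/) is licensed in coda position; onsets are limited to one consonant).
Inserting the epenthetic vowel yields /z/ → /zi/, /t/ → /ti/, /v/ → /vi/.

azitivi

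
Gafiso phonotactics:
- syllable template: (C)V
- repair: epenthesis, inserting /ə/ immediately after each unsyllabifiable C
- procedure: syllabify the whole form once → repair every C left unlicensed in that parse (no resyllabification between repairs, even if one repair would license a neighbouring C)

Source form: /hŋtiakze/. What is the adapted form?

həŋətiakəze

Under (C)V, the unsyllabifiable consonants are /h/, /ŋ/, /k/ (no codas are permitted; onsets are limited to one consonant).
Inserting the epenthetic vowel yields /h/ → /hə/, /ŋ/ → /ŋə/, /k/ → /kə/.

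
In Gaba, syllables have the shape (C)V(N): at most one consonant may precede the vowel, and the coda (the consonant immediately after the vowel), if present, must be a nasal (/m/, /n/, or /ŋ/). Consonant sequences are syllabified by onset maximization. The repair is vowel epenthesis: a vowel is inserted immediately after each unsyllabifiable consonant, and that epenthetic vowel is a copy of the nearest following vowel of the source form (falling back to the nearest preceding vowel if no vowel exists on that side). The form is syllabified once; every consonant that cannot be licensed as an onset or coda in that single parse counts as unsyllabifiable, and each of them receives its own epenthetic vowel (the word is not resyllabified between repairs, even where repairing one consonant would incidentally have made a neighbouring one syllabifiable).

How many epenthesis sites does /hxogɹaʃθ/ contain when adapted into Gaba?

4

The unsyllabifiable consonants are /h/, /g/, /ʃ/, /θ/; each receives one epenthetic vowel.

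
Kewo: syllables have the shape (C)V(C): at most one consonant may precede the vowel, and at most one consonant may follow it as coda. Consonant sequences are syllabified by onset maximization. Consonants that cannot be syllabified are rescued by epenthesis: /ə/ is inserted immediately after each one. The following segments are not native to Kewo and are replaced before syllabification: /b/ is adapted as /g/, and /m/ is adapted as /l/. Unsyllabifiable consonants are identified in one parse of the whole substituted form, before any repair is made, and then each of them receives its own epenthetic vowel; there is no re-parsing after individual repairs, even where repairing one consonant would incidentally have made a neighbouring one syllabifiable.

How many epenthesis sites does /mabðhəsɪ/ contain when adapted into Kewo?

After substitution the input is /lagðhəsɪ/.
The unsyllabifiable consonants are /ð/; each receives one epenthetic vowel.

1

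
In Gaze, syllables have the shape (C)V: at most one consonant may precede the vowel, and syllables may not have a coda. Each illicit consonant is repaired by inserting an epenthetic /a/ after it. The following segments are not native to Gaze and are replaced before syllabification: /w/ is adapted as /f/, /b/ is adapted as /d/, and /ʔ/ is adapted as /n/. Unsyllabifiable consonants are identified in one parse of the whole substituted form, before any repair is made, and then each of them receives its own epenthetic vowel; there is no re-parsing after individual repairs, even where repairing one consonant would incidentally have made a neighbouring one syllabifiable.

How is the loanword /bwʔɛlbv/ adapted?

Substitution: /b/ → /d/, /w/ → /f/, /ʔ/ → /n/, giving /dfnɛldv/.
Under (C)V, the unsyllabifiable consonants are /d/, /f/, /l/, /d/, /v/ (no codas are permitted; onsets are limited to one consonant).
Epenthesis after each stranded consonant: /d/ → /da/, /f/ → /fa/, /l/ → /la/, /d/ → /da/, /v/ → /va/.

dafanɛladava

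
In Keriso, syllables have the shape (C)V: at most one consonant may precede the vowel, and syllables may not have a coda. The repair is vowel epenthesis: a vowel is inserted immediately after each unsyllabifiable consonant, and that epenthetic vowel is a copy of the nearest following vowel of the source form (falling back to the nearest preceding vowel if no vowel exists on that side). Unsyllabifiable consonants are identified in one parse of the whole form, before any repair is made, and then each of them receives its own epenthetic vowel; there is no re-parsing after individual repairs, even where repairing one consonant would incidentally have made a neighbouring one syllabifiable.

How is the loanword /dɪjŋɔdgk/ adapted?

dɪjɔŋɔdɔgɔkɔ

Under (C)V, the unsyllabifiable consonants are /j/, /d/, /g/, /k/ (no codas are permitted; onsets are limited to one consonant).
Epenthesis after each stranded consonant: /j/ → /jɔ/, /d/ → /dɔ/, /g/ → /gɔ/, /k/ → /kɔ/.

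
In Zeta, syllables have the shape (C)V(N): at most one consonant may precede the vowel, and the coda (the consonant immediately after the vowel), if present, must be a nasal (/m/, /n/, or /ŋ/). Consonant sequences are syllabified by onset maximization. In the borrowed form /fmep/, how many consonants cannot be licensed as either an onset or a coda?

Syllabifying with onset maximization leaves /f/, /p/ stranded (only a nasal (/m/, /n/, or /ŋ/) is licensed in coda position; onsets are limited to one consonant).

2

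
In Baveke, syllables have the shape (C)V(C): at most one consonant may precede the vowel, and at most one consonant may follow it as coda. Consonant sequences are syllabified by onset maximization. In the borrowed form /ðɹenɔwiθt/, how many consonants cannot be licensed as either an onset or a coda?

2

Under (C)V(C), the unsyllabifiable consonants are /ð/, /t/ (at most one coda consonant is licensed; onsets are limited to one consonant).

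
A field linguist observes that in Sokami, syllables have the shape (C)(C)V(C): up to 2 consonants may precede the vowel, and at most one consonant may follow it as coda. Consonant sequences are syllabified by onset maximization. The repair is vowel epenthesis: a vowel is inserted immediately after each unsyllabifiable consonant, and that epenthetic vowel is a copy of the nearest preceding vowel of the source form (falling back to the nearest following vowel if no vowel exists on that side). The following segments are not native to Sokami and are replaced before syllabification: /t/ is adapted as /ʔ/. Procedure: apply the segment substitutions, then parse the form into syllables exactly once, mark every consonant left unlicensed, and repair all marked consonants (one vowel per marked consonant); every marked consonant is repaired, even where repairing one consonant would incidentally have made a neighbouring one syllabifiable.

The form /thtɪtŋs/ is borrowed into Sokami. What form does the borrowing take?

ʔɪhʔɪʔŋɪsɪ

Substitution: /t/ → /ʔ/, giving /ʔhʔɪʔŋs/.
Syllabifying with onset maximization leaves /ʔ/, /ŋ/, /s/ stranded (at most one coda consonant is licensed; onsets may contain at most 2 consonants).
Inserting the epenthetic vowel yields /ʔ/ → /ʔɪ/, /ŋ/ → /ŋɪ/, /s/ → /sɪ/.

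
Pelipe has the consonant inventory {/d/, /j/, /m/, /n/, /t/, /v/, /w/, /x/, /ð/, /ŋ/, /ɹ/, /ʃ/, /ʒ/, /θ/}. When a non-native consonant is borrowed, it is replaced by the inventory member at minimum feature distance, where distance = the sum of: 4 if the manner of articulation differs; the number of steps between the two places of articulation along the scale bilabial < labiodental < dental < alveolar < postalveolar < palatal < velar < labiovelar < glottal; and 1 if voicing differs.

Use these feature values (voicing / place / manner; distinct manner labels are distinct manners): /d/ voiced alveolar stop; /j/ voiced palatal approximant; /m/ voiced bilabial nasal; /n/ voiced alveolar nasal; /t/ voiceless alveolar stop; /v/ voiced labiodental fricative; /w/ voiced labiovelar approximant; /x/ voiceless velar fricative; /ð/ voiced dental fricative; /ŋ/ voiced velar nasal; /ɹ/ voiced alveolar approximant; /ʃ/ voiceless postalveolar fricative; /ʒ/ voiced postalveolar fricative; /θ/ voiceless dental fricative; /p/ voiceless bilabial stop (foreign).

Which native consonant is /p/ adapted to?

/t/ is closest: same manner (stop), place distance 3 (bilabial→alveolar), same voicing; total 3. Next closest is /d/ at distance 4.

t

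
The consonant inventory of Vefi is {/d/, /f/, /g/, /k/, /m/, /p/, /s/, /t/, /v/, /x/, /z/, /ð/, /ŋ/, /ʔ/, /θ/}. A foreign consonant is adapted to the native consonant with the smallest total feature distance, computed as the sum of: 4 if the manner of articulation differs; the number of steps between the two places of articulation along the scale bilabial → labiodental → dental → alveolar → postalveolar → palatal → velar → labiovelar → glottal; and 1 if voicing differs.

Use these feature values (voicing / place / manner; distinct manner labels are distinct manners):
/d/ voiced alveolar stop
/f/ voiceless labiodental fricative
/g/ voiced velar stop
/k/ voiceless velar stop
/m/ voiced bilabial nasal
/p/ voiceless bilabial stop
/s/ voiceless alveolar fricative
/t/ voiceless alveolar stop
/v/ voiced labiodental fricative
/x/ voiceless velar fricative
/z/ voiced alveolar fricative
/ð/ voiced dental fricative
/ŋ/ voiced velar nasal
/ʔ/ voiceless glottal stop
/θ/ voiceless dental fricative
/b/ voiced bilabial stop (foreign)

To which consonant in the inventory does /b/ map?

p

/p/ is closest: same manner (stop), place distance 0 (bilabial→bilabial), voicing differs (+1); total 1. Next closest is /d/ at distance 3.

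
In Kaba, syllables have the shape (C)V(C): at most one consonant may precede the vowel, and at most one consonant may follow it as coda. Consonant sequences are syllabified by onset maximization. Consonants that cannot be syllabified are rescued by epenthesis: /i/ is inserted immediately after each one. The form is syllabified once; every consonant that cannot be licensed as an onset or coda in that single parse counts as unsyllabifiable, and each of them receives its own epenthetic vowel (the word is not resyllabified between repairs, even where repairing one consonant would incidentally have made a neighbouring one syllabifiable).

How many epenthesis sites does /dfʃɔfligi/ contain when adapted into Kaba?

The unsyllabifiable consonants are /d/, /f/; each receives one epenthetic vowel.

2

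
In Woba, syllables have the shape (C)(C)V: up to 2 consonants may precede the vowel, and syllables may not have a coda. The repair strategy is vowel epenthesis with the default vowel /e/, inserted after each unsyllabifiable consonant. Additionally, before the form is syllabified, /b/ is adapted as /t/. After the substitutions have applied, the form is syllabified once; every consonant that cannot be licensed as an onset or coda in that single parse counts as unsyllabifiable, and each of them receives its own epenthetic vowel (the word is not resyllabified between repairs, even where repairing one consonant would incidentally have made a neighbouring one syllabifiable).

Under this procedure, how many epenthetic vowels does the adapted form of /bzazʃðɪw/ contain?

2

After substitution the input is /tzazʃðɪw/.
The unsyllabifiable consonants are /z/, /w/; each receives one epenthetic vowel.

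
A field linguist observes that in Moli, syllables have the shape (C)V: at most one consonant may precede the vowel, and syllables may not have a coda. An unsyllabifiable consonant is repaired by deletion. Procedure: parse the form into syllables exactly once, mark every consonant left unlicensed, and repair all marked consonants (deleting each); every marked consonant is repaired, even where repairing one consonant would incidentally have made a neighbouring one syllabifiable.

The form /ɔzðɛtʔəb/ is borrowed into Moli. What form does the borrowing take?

ɔðɛʔə

Under (C)V, the unsyllabifiable consonants are /z/, /t/, /b/ (no codas are permitted; onsets are limited to one consonant).
Deletion applies to /z/, /t/, /b/.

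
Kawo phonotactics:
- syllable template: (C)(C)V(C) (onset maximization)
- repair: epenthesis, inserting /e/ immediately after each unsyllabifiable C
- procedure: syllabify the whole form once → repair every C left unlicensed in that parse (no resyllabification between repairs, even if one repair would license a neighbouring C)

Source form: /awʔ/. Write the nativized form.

The consonants /ʔ/ cannot be parsed into a legal (C)(C)V(C) syllable (at most one coda consonant is licensed; onsets may contain at most 2 consonants).
Inserting the epenthetic vowel yields /ʔ/ → /ʔe/.

awʔe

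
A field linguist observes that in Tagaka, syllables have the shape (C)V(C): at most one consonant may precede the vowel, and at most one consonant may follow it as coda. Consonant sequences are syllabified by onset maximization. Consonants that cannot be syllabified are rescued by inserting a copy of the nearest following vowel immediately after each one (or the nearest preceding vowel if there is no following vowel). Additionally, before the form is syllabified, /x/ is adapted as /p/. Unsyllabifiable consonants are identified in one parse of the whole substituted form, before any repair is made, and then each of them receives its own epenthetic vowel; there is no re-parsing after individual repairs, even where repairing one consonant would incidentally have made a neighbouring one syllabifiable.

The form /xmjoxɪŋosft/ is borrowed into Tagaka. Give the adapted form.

Substitution: /x/ → /p/, giving /pmjopɪŋosft/.
The consonants /p/, /m/, /f/, /t/ cannot be parsed into a legal (C)V(C) syllable (at most one coda consonant is licensed; onsets are limited to one consonant).
Epenthesis after each stranded consonant: /p/ → /po/, /m/ → /mo/, /f/ → /fo/, /t/ → /to/.

pomojopɪŋosfoto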